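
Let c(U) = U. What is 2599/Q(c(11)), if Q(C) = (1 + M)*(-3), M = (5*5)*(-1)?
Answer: 2599/72 ≈ 36.097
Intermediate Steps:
M = -25 (M = 25*(-1) = -25)
Q(C) = 72 (Q(C) = (1 - 25)*(-3) = -24*(-3) = 72)
2599/Q(c(11)) = 2599/72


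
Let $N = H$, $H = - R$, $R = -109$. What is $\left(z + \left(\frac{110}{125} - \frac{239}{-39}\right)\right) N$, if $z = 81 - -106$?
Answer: $\frac{20618222}{975} \approx 21147.0$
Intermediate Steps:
$z = 187$ ($z = 81 + 106 = 187$)
$H = 109$ ($H = \left(-1\right) \left(-109\right) = 109$)
$N = 109$
$\left(z + \left(\frac{110}{125} - \frac{239}{-39}\right)\right) N = \left(187 + \left(\frac{110}{125} - \frac{239}{-39}\right)\right) 109 = \left(187 + \left(110 \cdot \frac{1}{125} - - \frac{239}{39}\right)\right) 109 = \left(187 + \left(\frac{22}{25} + \frac{239}{39}\right)\right) 109 = \left(187 + \frac{6833}{975}\right) 109 = \frac{189158}{975} \cdot 109 = \frac{20618222}{975}$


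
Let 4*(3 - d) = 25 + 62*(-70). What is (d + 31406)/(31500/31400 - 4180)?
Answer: -20402307/2624410 ≈ -7.7741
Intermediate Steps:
d = 4327/4 (d = 3 - (25 + 62*(-70))/4 = 3 - (25 - 4340)/4 = 3 - 1/4*(-4315) = 3 + 4315/4 = 4327/4 ≈ 1081.8)
(d + 31406)/(31500/31400 - 4180) = (4327/4 + 31406)/(31500/31400 - 4180) = 129951/(4*(31500*(1/31400) - 4180)) = 129951/(4*(315/314 - 4180)) = 129951/(4*(-1312205/314)) = (129951/4)*(-314/1312205) = -20402307/2624410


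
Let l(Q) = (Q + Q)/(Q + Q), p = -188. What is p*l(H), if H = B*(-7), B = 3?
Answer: -188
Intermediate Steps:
H = -21 (H = 3*(-7) = -21)
l(Q) = 1 (l(Q) = (2*Q)/((2*Q)) = (2*Q)*(1/(2*Q)) = 1)
p*l(H) = -188*1 = -188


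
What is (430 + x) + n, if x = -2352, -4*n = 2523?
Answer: -10211/4 ≈ -2552.8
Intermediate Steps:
n = -2523/4 (n = -¼*2523 = -2523/4 ≈ -630.75)
(430 + x) + n = (430 - 2352) - 2523/4 = -1922 - 2523/4 = -10211/4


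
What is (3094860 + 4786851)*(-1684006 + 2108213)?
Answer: 3343476978177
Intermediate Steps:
(3094860 + 4786851)*(-1684006 + 2108213) = 7881711*424207 = 3343476978177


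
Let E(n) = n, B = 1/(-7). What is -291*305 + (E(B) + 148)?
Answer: -620250/7 ≈ -88607.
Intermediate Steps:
B = -⅐ ≈ -0.14286
-291*305 + (E(B) + 148) = -291*305 + (-⅐ + 148) = -88755 + 1035/7 = -620250/7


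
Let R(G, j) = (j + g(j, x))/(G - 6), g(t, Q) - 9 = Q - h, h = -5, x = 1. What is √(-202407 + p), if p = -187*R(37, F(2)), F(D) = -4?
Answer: I*√194576894/31 ≈ 449.97*I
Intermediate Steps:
g(t, Q) = 14 + Q (g(t, Q) = 9 + (Q - 1*(-5)) = 9 + (Q + 5) = 9 + (5 + Q) = 14 + Q)
R(G, j) = (15 + j)/(-6 + G) (R(G, j) = (j + (14 + 1))/(G - 6) = (j + 15)/(-6 + G) = (15 + j)/(-6 + G))
p = -2057/31 (p = -187*(15 - 4)/(-6 + 37) = -187*11/31 = -2057/31 ≈ -66.355)
√(-202407 + p) = √(-202407 - 2057/31) = √(-6276674/31) = I*√194576894/31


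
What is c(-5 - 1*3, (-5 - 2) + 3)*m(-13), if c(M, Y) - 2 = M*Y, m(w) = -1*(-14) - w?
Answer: 918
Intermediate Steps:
m(w) = 14 - w
c(M, Y) = 2 + M*Y
c(-5 - 1*3, (-5 - 2) + 3)*m(-13) = (2 + (-5 - 1*3)*((-5 - 2) + 3))*(14 - 1*(-13)) = (2 + (-5 - 3)*(-7 + 3))*(14 + 13) = (2 - 8*(-4))*27 = (2 + 32)*27 = 34*27 = 918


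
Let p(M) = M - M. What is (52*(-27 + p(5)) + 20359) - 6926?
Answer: 12029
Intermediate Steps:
p(M) = 0
(52*(-27 + p(5)) + 20359) - 6926 = (52*(-27 + 0) + 20359) - 6926 = (52*(-27) + 20359) - 6926 = (-1404 + 20359) - 6926 = 18955 - 6926 = 12029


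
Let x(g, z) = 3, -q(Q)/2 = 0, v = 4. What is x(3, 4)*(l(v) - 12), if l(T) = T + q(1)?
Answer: -24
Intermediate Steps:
q(Q) = 0 (q(Q) = -2*0 = 0)
l(T) = T (l(T) = T + 0 = T)
x(3, 4)*(l(v) - 12) = 3*(4 - 12) = 3*(-8) = -24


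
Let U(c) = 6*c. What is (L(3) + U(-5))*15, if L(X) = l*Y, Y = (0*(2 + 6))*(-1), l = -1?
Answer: -450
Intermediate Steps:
Y = 0 (Y = (0*8)*(-1) = 0*(-1) = 0)
L(X) = 0 (L(X) = -1*0 = 0)
(L(3) + U(-5))*15 = (0 + 6*(-5))*15 = (0 - 30)*15 = -30*15 = -450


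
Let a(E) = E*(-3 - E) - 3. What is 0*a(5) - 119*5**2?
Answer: -2975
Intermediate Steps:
a(E) = -3 + E*(-3 - E)
0*a(5) - 119*5**2 = 0*(-3 - 1*5**2 - 3*5) - 119*5**2 = 0*(-3 - 1*25 - 15) - 119*25 = 0*(-3 - 25 - 15) - 2975 = 0*(-43) - 2975 = 0 - 2975 = -2975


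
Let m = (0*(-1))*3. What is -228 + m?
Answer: -228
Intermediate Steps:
m = 0 (m = 0*3 = 0)
-228 + m = -228 + 0 = -228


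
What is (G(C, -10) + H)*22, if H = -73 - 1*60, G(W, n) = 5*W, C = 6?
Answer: -2266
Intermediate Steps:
H = -133 (H = -73 - 60 = -133)
(G(C, -10) + H)*22 = (5*6 - 133)*22 = (30 - 133)*22 = -103*22 = -2266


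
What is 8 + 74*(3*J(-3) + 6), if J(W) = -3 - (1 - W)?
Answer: -1102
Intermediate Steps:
J(W) = -4 + W (J(W) = -3 + (-1 + W) = -4 + W)
8 + 74*(3*J(-3) + 6) = 8 + 74*(3*(-4 - 3) + 6) = 8 + 74*(3*(-7) + 6) = 8 + 74*(-21 + 6) = 8 + 74*(-15) = 8 - 1110 = -1102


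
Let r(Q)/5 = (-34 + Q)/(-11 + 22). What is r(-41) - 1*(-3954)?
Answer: 43119/11 ≈ 3919.9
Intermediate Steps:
r(Q) = -170/11 + 5*Q/11 (r(Q) = 5*((-34 + Q)/(-11 + 22)) = 5*((-34 + Q)/11) = 5*((-34 + Q)*(1/11)) = 5*(-34/11 + Q/11) = -170/11 + 5*Q/11)
r(-41) - 1*(-3954) = (-170/11 + (5/11)*(-41)) - 1*(-3954) = (-170/11 - 205/11) + 3954 = -375/11 + 3954 = 43119/11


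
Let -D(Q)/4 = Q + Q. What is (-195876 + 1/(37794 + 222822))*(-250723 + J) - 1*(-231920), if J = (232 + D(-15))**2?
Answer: 2157989989739135/86872 ≈ 2.4841e+10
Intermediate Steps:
D(Q) = -8*Q (D(Q) = -4*(Q + Q) = -8*Q)
J = 123904 (J = (232 - 8*(-15))**2 = (232 + 120)**2 = 352**2 = 123904)
(-195876 + 1/(37794 + 222822))*(-250723 + J) - 1*(-231920) = (-195876 + 1/(37794 + 222822))*(-250723 + 123904) - 1*(-231920) = (-195876 + 1/260616)*(-126819) + 231920 = -51048419615/260616*(-126819) + 231920 = 2157969842384895/86872 + 231920 = 2157989989739135/86872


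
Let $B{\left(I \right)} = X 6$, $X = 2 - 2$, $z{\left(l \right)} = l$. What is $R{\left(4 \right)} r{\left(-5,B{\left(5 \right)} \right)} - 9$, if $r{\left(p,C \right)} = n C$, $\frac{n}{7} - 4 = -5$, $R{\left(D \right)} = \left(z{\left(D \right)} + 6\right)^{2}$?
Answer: $-9$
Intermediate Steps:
$R{\left(D \right)} = \left(6 + D\right)^{2}$ ($R{\left(D \right)} = \left(D + 6\right)^{2} = \left(6 + D\right)^{2}$)
$X = 0$ ($X = 2 - 2 = 0$)
$n = -7$ ($n = 28 + 7 \left(-5\right) = 28 - 35 = -7$)
$B{\left(I \right)} = 0$ ($B{\left(I \right)} = 0 \cdot 6 = 0$)
$r{\left(p,C \right)} = - 7 C$
$R{\left(4 \right)} r{\left(-5,B{\left(5 \right)} \right)} - 9 = \left(6 + 4\right)^{2} \left(\left(-7\right) 0\right) - 9 = 10^{2} \cdot 0 - 9 = 100 \cdot 0 - 9 = 0 - 9 = -9$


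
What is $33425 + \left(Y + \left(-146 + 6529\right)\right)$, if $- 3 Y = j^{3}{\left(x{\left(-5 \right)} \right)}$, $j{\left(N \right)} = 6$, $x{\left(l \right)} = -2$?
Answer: $39736$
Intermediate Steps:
$Y = -72$ ($Y = - \frac{6^{3}}{3} = \left(- \frac{1}{3}\right) 216 = -72$)
$33425 + \left(Y + \left(-146 + 6529\right)\right) = 33425 + \left(-72 + \left(-146 + 6529\right)\right) = 33425 + \left(-72 + 6383\right) = 33425 + 6311 = 39736$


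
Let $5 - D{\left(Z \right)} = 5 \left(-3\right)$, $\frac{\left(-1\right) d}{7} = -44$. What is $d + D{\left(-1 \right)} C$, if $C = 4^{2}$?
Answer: $628$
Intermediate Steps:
$d = 308$ ($d = \left(-7\right) \left(-44\right) = 308$)
$D{\left(Z \right)} = 20$ ($D{\left(Z \right)} = 5 - 5 \left(-3\right) = 5 - -15 = 5 + 15 = 20$)
$C = 16$
$d + D{\left(-1 \right)} C = 308 + 20 \cdot 16 = 308 + 320 = 628$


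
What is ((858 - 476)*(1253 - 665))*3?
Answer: 673848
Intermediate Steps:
((858 - 476)*(1253 - 665))*3 = (382*588)*3 = 224616*3 = 673848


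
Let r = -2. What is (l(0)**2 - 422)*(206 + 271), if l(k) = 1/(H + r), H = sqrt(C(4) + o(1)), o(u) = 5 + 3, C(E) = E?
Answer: -804699/4 + 477*sqrt(3)/8 ≈ -2.0107e+5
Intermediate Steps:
o(u) = 8
H = 2*sqrt(3) (H = sqrt(4 + 8) = sqrt(12) = 2*sqrt(3) ≈ 3.4641)
l(k) = 1/(-2 + 2*sqrt(3)) (l(k) = 1/(2*sqrt(3) - 2) = 1/(-2 + 2*sqrt(3)))
(l(0)**2 - 422)*(206 + 271) = ((1/4 + sqrt(3)/4)**2 - 422)*(206 + 271) = (-422 + (1/4 + sqrt(3)/4)**2)*477 = -201294 + 477*(1/4 + sqrt(3)/4)**2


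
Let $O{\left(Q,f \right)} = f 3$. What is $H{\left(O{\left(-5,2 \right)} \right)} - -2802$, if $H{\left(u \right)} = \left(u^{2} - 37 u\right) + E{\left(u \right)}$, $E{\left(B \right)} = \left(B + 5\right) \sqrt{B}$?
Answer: $2616 + 11 \sqrt{6} \approx 2642.9$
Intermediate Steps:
$O{\left(Q,f \right)} = 3 f$
$E{\left(B \right)} = \sqrt{B} \left(5 + B\right)$ ($E{\left(B \right)} = \left(5 + B\right) \sqrt{B} = \sqrt{B} \left(5 + B\right)$)
$H{\left(u \right)} = u^{2} - 37 u + \sqrt{u} \left(5 + u\right)$ ($H{\left(u \right)} = \left(u^{2} - 37 u\right) + \sqrt{u} \left(5 + u\right) = u^{2} - 37 u + \sqrt{u} \left(5 + u\right)$)
$H{\left(O{\left(-5,2 \right)} \right)} - -2802 = \left(\left(3 \cdot 2\right)^{2} - 37 \cdot 3 \cdot 2 + \sqrt{3 \cdot 2} \left(5 + 3 \cdot 2\right)\right) - -2802 = \left(6^{2} - 222 + \sqrt{6} \left(5 + 6\right)\right) + 2802 = \left(36 - 222 + \sqrt{6} \cdot 11\right) + 2802 = \left(36 - 222 + 11 \sqrt{6}\right) + 2802 = \left(-186 + 11 \sqrt{6}\right) + 2802 = 2616 + 11 \sqrt{6}$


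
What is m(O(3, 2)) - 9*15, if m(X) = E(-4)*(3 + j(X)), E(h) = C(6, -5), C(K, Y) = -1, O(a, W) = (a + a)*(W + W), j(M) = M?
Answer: -162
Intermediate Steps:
O(a, W) = 4*W*a (O(a, W) = (2*a)*(2*W) = 4*W*a)
E(h) = -1
m(X) = -3 - X (m(X) = -(3 + X) = -3 - X)
m(O(3, 2)) - 9*15 = (-3 - 4*2*3) - 9*15 = (-3 - 1*24) - 135 = (-3 - 24) - 135 = -27 - 135 = -162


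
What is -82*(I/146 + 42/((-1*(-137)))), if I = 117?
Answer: -908601/10001 ≈ -90.851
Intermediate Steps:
-82*(I/146 + 42/((-1*(-137)))) = -82*(117/146 + 42/((-1*(-137)))) = -82*(117*(1/146) + 42/137) = -82*(117/146 + 42*(1/137)) = -82*(117/146 + 42/137) = -82*22161/20002 = -908601/10001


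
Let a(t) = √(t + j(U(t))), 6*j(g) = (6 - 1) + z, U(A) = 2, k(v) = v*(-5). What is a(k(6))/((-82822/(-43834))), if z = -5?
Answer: 21917*I*√30/41411 ≈ 2.8989*I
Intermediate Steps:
k(v) = -5*v
j(g) = 0 (j(g) = ((6 - 1) - 5)/6 = (5 - 5)/6 = (⅙)*0 = 0)
a(t) = √t (a(t) = √(t + 0) = √t)
a(k(6))/((-82822/(-43834))) = √(-5*6)/((-82822/(-43834))) = √(-30)/((-82822*(-1/43834))) = (I*√30)/(41411/21917) = (I*√30)*(21917/41411) = 21917*I*√30/41411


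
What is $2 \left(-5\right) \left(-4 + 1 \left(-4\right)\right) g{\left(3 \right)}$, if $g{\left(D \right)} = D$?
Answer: $240$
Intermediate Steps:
$2 \left(-5\right) \left(-4 + 1 \left(-4\right)\right) g{\left(3 \right)} = 2 \left(-5\right) \left(-4 + 1 \left(-4\right)\right) 3 = - 10 \left(-4 - 4\right) 3 = \left(-10\right) \left(-8\right) 3 = 80 \cdot 3 = 240$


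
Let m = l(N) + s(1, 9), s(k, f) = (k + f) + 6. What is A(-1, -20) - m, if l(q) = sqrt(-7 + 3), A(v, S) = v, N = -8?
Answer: -17 - 2*I ≈ -17.0 - 2.0*I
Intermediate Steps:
l(q) = 2*I (l(q) = sqrt(-4) = 2*I)
s(k, f) = 6 + f + k (s(k, f) = (f + k) + 6 = 6 + f + k)
m = 16 + 2*I (m = 2*I + (6 + 9 + 1) = 2*I + 16 = 16 + 2*I ≈ 16.0 + 2.0*I)
A(-1, -20) - m = -1 - (16 + 2*I) = -1 + (-16 - 2*I) = -17 - 2*I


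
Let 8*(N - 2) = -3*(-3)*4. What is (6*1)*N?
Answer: 39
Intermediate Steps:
N = 13/2 (N = 2 + (-3*(-3)*4)/8 = 2 + (9*4)/8 = 2 + (⅛)*36 = 2 + 9/2 = 13/2 ≈ 6.5000)
(6*1)*N = (6*1)*(13/2) = 6*(13/2) = 39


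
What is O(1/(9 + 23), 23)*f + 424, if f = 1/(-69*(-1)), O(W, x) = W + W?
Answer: 468097/1104 ≈ 424.00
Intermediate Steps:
O(W, x) = 2*W
f = 1/69 ≈ 0.014493
O(1/(9 + 23), 23)*f + 424 = (2/(9 + 23))*(1/69) + 424 = (2/32)*(1/69) + 424 = (2*(1/32))*(1/69) + 424 = (1/16)*(1/69) + 424 = 1/1104 + 424 = 468097/1104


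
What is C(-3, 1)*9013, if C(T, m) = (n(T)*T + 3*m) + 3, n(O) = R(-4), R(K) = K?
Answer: 162234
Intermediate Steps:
n(O) = -4
C(T, m) = 3 - 4*T + 3*m (C(T, m) = (-4*T + 3*m) + 3 = 3 - 4*T + 3*m)
C(-3, 1)*9013 = (3 - 4*(-3) + 3*1)*9013 = (3 + 12 + 3)*9013 = 18*9013 = 162234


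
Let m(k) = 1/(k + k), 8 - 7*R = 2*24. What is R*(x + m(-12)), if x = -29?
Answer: 3485/21 ≈ 165.95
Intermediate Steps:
R = -40/7 (R = 8/7 - 2*24/7 = 8/7 - 1/7*48 = 8/7 - 48/7 = -40/7 ≈ -5.7143)
m(k) = 1/(2*k)
R*(x + m(-12)) = -40*(-29 + (1/2)/(-12))/7 = -40*(-29 + (1/2)*(-1/12))/7 = -40*(-29 - 1/24)/7 = -40/7*(-697/24) = 3485/21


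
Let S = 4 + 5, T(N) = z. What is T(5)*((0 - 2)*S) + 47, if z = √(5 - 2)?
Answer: 47 - 18*√3 ≈ 15.823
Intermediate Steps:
z = √3 ≈ 1.7320
T(N) = √3
S = 9
T(5)*((0 - 2)*S) + 47 = √3*((0 - 2)*9) + 47 = √3*(-2*9) + 47 = √3*(-18) + 47 = -18*√3 + 47 = 47 - 18*√3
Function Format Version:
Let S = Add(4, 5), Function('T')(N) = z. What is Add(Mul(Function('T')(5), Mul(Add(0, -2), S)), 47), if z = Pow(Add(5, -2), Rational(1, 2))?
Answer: Add(47, Mul(-18, Pow(3, Rational(1, 2)))) ≈ 15.823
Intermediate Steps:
z = Pow(3, Rational(1, 2)) ≈ 1.7320
Function('T')(N) = Pow(3, Rational(1, 2))
S = 9
Add(Mul(Function('T')(5), Mul(Add(0, -2), S)), 47) = Add(Mul(Pow(3, Rational(1, 2)), Mul(Add(0, -2), 9)), 47) = Add(Mul(Pow(3, Rational(1, 2)), Mul(-2, 9)), 47) = Add(Mul(Pow(3, Rational(1, 2)), -18), 47) = Add(Mul(-18, Pow(3, Rational(1, 2))), 47) = Add(47, Mul(-18, Pow(3, Rational(1, 2))))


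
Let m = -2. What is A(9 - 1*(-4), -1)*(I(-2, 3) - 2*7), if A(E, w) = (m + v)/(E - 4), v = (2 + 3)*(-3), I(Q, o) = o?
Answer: 187/9 ≈ 20.778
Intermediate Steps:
v = -15 (v = 5*(-3) = -15)
A(E, w) = -17/(-4 + E) (A(E, w) = (-2 - 15)/(E - 4) = -17/(-4 + E))
A(9 - 1*(-4), -1)*(I(-2, 3) - 2*7) = (-17/(-4 + (9 - 1*(-4))))*(3 - 2*7) = (-17/(-4 + (9 + 4)))*(3 - 14) = -17/(-4 + 13)*(-11) = -17/9*(-11) = 187/9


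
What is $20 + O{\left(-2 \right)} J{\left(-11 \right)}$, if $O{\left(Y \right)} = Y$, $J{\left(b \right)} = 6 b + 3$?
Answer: $146$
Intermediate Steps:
$J{\left(b \right)} = 3 + 6 b$
$20 + O{\left(-2 \right)} J{\left(-11 \right)} = 20 - 2 \left(3 + 6 \left(-11\right)\right) = 20 - 2 \left(3 - 66\right) = 20 - -126 = 20 + 126 = 146$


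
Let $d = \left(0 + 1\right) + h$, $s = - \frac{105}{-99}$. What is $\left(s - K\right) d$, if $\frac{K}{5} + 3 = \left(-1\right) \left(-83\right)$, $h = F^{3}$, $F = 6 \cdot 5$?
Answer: $- \frac{355468165}{33} \approx -1.0772 \cdot 10^{7}$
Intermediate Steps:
$F = 30$
$h = 27000$ ($h = 30^{3} = 27000$)
$s = \frac{35}{33}$ ($s = \left(-105\right) \left(- \frac{1}{99}\right) = \frac{35}{33} \approx 1.0606$)
$K = 400$ ($K = -15 + 5 \left(\left(-1\right) \left(-83\right)\right) = -15 + 5 \cdot 83 = -15 + 415 = 400$)
$d = 27001$ ($d = \left(0 + 1\right) + 27000 = 1 + 27000 = 27001$)
$\left(s - K\right) d = \left(\frac{35}{33} - 400\right) 27001 = \left(- \frac{13165}{33}\right) 27001 = - \frac{355468165}{33}$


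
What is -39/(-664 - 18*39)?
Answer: 39/1366 ≈ 0.028551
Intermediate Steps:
-39/(-664 - 18*39) = -39/(-664 - 702) = -39/(-1366) = -39*(-1/1366) = 39/1366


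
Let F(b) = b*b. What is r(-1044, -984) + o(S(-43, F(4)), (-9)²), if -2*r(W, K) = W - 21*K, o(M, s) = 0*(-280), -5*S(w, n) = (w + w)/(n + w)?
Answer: -9810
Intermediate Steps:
F(b) = b²
S(w, n) = -2*w/(5*(n + w)) (S(w, n) = -(w + w)/(5*(n + w)) = -2*w/(5*(n + w)))
o(M, s) = 0
r(W, K) = -W/2 + 21*K/2 (r(W, K) = -(W - 21*K)/2 = -W/2 + 21*K/2)
r(-1044, -984) + o(S(-43, F(4)), (-9)²) = (-½*(-1044) + (21/2)*(-984)) + 0 = (522 - 10332) + 0 = -9810 + 0 = -9810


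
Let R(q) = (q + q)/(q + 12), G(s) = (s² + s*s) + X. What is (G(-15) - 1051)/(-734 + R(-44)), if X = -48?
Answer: 2596/2925 ≈ 0.88752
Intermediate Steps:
G(s) = -48 + 2*s² (G(s) = (s² + s*s) - 48 = (s² + s²) - 48 = 2*s² - 48 = -48 + 2*s²)
R(q) = 2*q/(12 + q) (R(q) = (2*q)/(12 + q) = 2*q/(12 + q))
(G(-15) - 1051)/(-734 + R(-44)) = ((-48 + 2*(-15)²) - 1051)/(-734 + 2*(-44)/(12 - 44)) = ((-48 + 2*225) - 1051)/(-734 + 2*(-44)/(-32)) = ((-48 + 450) - 1051)/(-734 + 2*(-44)*(-1/32)) = (402 - 1051)/(-734 + 11/4) = -649/(-2925/4) = -649*(-4/2925) = 2596/2925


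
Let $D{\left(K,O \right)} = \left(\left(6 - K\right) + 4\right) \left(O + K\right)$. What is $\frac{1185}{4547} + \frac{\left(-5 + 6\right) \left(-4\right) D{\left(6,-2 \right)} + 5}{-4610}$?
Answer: $\frac{5731123}{20961670} \approx 0.27341$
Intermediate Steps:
$D{\left(K,O \right)} = \left(10 - K\right) \left(K + O\right)$
$\frac{1185}{4547} + \frac{\left(-5 + 6\right) \left(-4\right) D{\left(6,-2 \right)} + 5}{-4610} = \frac{1185}{4547} + \frac{\left(-5 + 6\right) \left(-4\right) \left(- 6^{2} + 10 \cdot 6 + 10 \left(-2\right) - 6 \left(-2\right)\right) + 5}{-4610} = 1185 \cdot \frac{1}{4547} + \left(1 \left(-4\right) \left(\left(-1\right) 36 + 60 - 20 + 12\right) + 5\right) \left(- \frac{1}{4610}\right) = \frac{1185}{4547} + \left(- 4 \left(-36 + 60 - 20 + 12\right) + 5\right) \left(- \frac{1}{4610}\right) = \frac{1185}{4547} + \left(\left(-4\right) 16 + 5\right) \left(- \frac{1}{4610}\right) = \frac{1185}{4547} + \left(-64 + 5\right) \left(- \frac{1}{4610}\right) = \frac{1185}{4547} - - \frac{59}{4610} = \frac{1185}{4547} + \frac{59}{4610} = \frac{5731123}{20961670}$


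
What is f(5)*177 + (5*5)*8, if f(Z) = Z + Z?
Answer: 1970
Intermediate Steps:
f(Z) = 2*Z
f(5)*177 + (5*5)*8 = (2*5)*177 + (5*5)*8 = 10*177 + 25*8 = 1770 + 200 = 1970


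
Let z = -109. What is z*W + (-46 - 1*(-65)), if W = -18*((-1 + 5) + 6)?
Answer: 19639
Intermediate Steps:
W = -180 (W = -18*(4 + 6) = -18*10 = -180)
z*W + (-46 - 1*(-65)) = -109*(-180) + (-46 - 1*(-65)) = 19620 + (-46 + 65) = 19620 + 19 = 19639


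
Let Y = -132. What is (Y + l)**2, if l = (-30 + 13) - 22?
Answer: 29241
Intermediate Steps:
l = -39 (l = -17 - 22 = -39)
(Y + l)**2 = (-132 - 39)**2 = (-171)**2 = 29241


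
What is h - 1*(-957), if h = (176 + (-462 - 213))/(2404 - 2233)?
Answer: 163148/171 ≈ 954.08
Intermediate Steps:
h = -499/171 (h = (176 - 675)/171 = -499*1/171 = -499/171 ≈ -2.9181)
h - 1*(-957) = -499/171 - 1*(-957) = -499/171 + 957 = 163148/171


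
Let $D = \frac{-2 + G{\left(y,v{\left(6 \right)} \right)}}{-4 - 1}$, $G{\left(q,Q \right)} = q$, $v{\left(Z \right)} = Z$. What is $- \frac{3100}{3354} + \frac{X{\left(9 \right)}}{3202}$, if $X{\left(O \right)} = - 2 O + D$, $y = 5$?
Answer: $- \frac{24971461}{26848770} \approx -0.93008$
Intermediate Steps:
$D = - \frac{3}{5}$ ($D = \frac{-2 + 5}{-4 - 1} = \frac{3}{-5} = 3 \left(- \frac{1}{5}\right) = - \frac{3}{5} \approx -0.6$)
$X{\left(O \right)} = - \frac{3}{5} - 2 O$ ($X{\left(O \right)} = - 2 O - \frac{3}{5} = - \frac{3}{5} - 2 O$)
$- \frac{3100}{3354} + \frac{X{\left(9 \right)}}{3202} = - \frac{3100}{3354} + \frac{- \frac{3}{5} - 18}{3202} = \left(-3100\right) \frac{1}{3354} + \left(- \frac{3}{5} - 18\right) \frac{1}{3202} = - \frac{1550}{1677} - \frac{93}{16010} = - \frac{24971461}{26848770}$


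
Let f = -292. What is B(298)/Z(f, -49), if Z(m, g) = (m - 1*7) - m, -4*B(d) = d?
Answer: 149/14 ≈ 10.643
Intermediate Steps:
B(d) = -d/4
Z(m, g) = -7 (Z(m, g) = (m - 7) - m = (-7 + m) - m = -7)
B(298)/Z(f, -49) = -¼*298/(-7) = -149/2*(-⅐) = 149/14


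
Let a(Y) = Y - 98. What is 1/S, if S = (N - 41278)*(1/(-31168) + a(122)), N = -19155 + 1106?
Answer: -31168/44378435137 ≈ -7.0232e-7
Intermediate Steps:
N = -18049
a(Y) = -98 + Y
S = -44378435137/31168 (S = (-18049 - 41278)*(1/(-31168) + (-98 + 122)) = -59327*(-1/31168 + 24) = -59327*748031/31168 = -44378435137/31168 ≈ -1.4238e+6)
1/S = 1/(-44378435137/31168) = -31168/44378435137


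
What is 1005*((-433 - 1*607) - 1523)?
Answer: -2575815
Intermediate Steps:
1005*((-433 - 1*607) - 1523) = 1005*((-433 - 607) - 1523) = 1005*(-1040 - 1523) = 1005*(-2563) = -2575815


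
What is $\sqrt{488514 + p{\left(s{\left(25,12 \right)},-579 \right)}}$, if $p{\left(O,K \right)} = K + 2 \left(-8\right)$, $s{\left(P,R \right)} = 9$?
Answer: $\sqrt{487919} \approx 698.51$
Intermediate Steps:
$p{\left(O,K \right)} = -16 + K$ ($p{\left(O,K \right)} = K - 16 = -16 + K$)
$\sqrt{488514 + p{\left(s{\left(25,12 \right)},-579 \right)}} = \sqrt{488514 - 595} = \sqrt{487919}$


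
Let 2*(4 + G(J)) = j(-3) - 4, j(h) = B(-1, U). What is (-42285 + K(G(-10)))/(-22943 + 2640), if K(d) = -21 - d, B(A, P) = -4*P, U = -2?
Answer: 42304/20303 ≈ 2.0836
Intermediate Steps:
j(h) = 8 (j(h) = -4*(-2) = 8)
G(J) = -2 (G(J) = -4 + (8 - 4)/2 = -4 + (½)*4 = -4 + 2 = -2)
(-42285 + K(G(-10)))/(-22943 + 2640) = (-42285 + (-21 - 1*(-2)))/(-22943 + 2640) = (-42285 + (-21 + 2))/(-20303) = (-42285 - 19)*(-1/20303) = -42304*(-1/20303) = 42304/20303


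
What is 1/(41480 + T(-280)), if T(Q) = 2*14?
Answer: 1/41508 ≈ 2.4092e-5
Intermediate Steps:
T(Q) = 28
1/(41480 + T(-280)) = 1/(41480 + 28) = 1/41508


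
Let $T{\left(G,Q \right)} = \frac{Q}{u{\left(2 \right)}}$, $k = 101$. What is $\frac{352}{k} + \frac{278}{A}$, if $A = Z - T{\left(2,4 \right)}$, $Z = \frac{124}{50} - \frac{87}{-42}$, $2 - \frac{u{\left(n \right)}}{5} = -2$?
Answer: $\frac{10363396}{153823} \approx 67.372$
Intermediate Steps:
$u{\left(n \right)} = 20$ ($u{\left(n \right)} = 10 - -10 = 10 + 10 = 20$)
$Z = \frac{1593}{350}$ ($Z = 124 \cdot \frac{1}{50} - - \frac{29}{14} = \frac{62}{25} + \frac{29}{14} = \frac{1593}{350} \approx 4.5514$)
$T{\left(G,Q \right)} = \frac{Q}{20}$
$A = \frac{1523}{350}$ ($A = \frac{1593}{350} - \frac{1}{20} \cdot 4 = \frac{1593}{350} - \frac{1}{5} = \frac{1523}{350} \approx 4.3514$)
$\frac{352}{k} + \frac{278}{A} = \frac{352}{101} + \frac{278}{\frac{1523}{350}} = 352 \cdot \frac{1}{101} + 278 \cdot \frac{350}{1523} = \frac{352}{101} + \frac{97300}{1523} = \frac{10363396}{153823}$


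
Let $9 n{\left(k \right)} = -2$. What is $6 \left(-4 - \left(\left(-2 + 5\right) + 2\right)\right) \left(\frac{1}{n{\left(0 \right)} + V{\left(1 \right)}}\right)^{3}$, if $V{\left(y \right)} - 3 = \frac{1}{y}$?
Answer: $- \frac{19683}{19652} \approx -1.0016$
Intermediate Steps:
$n{\left(k \right)} = - \frac{2}{9}$ ($n{\left(k \right)} = \frac{1}{9} \left(-2\right) = - \frac{2}{9}$)
$V{\left(y \right)} = 3 + \frac{1}{y}$
$6 \left(-4 - \left(\left(-2 + 5\right) + 2\right)\right) \left(\frac{1}{n{\left(0 \right)} + V{\left(1 \right)}}\right)^{3} = 6 \left(-4 - \left(\left(-2 + 5\right) + 2\right)\right) \left(\frac{1}{- \frac{2}{9} + \left(3 + 1^{-1}\right)}\right)^{3} = 6 \left(-4 - \left(3 + 2\right)\right) \left(\frac{1}{- \frac{2}{9} + \left(3 + 1\right)}\right)^{3} = 6 \left(-4 - 5\right) \left(\frac{1}{- \frac{2}{9} + 4}\right)^{3} = 6 \left(-4 - 5\right) \left(\frac{1}{\frac{34}{9}}\right)^{3} = 6 \left(-9\right) \left(\frac{9}{34}\right)^{3} = \left(-54\right) \frac{729}{39304} = - \frac{19683}{19652}$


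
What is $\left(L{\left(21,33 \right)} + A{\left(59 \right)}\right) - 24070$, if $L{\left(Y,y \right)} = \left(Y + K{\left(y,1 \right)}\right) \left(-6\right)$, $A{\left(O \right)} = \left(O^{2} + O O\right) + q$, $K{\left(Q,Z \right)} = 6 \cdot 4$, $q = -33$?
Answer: $-17411$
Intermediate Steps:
$K{\left(Q,Z \right)} = 24$
$A{\left(O \right)} = -33 + 2 O^{2}$ ($A{\left(O \right)} = \left(O^{2} + O O\right) - 33 = \left(O^{2} + O^{2}\right) - 33 = 2 O^{2} - 33 = -33 + 2 O^{2}$)
$L{\left(Y,y \right)} = -144 - 6 Y$ ($L{\left(Y,y \right)} = \left(Y + 24\right) \left(-6\right) = \left(24 + Y\right) \left(-6\right) = -144 - 6 Y$)
$\left(L{\left(21,33 \right)} + A{\left(59 \right)}\right) - 24070 = \left(\left(-144 - 126\right) - \left(33 - 2 \cdot 59^{2}\right)\right) - 24070 = \left(\left(-144 - 126\right) + \left(-33 + 2 \cdot 3481\right)\right) - 24070 = \left(-270 + \left(-33 + 6962\right)\right) - 24070 = \left(-270 + 6929\right) - 24070 = 6659 - 24070 = -17411$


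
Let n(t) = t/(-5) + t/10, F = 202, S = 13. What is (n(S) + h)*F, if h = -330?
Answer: -334613/5 ≈ -66923.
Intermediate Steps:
n(t) = -t/10 (n(t) = t*(-1/5) + t*(1/10) = -t/5 + t/10 = -t/10)
(n(S) + h)*F = (-1/10*13 - 330)*202 = (-13/10 - 330)*202 = -3313/10*202 = -334613/5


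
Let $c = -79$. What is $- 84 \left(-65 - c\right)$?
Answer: $-1176$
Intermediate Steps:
$- 84 \left(-65 - c\right) = - 84 \left(-65 - -79\right) = - 84 \left(-65 + 79\right) = \left(-84\right) 14 = -1176$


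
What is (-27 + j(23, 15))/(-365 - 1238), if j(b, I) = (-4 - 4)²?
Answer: -37/1603 ≈ -0.023082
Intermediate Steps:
j(b, I) = 64 (j(b, I) = (-8)² = 64)
(-27 + j(23, 15))/(-365 - 1238) = (-27 + 64)/(-365 - 1238) = 37/(-1603) = 37*(-1/1603) = -37/1603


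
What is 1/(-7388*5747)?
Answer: -1/42458836 ≈ -2.3552e-8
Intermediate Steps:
1/(-7388*5747) = -1/7388*1/5747 = -1/42458836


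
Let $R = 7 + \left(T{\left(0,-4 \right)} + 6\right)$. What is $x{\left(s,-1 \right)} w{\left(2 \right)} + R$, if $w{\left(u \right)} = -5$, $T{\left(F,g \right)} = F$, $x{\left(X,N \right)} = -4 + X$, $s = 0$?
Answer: $33$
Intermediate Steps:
$R = 13$ ($R = 7 + \left(0 + 6\right) = 7 + 6 = 13$)
$x{\left(s,-1 \right)} w{\left(2 \right)} + R = \left(-4 + 0\right) \left(-5\right) + 13 = \left(-4\right) \left(-5\right) + 13 = 20 + 13 = 33$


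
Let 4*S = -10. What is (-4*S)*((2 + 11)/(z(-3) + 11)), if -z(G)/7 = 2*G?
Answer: 130/53 ≈ 2.4528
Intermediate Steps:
S = -5/2 (S = (¼)*(-10) = -5/2 ≈ -2.5000)
z(G) = -14*G
(-4*S)*((2 + 11)/(z(-3) + 11)) = (-4*(-5/2))*((2 + 11)/(-14*(-3) + 11)) = 10*(13/(42 + 11)) = 10*(13/53) = 130/53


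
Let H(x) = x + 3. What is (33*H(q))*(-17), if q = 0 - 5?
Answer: 1122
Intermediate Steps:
q = -5
H(x) = 3 + x
(33*H(q))*(-17) = (33*(3 - 5))*(-17) = (33*(-2))*(-17) = -66*(-17) = 1122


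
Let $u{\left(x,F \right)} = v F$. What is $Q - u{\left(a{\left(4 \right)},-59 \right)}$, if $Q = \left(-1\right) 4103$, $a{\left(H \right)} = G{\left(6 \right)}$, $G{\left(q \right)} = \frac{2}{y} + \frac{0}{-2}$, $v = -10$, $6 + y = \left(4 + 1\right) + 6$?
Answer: $-4693$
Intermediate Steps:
$y = 5$ ($y = -6 + \left(\left(4 + 1\right) + 6\right) = -6 + \left(5 + 6\right) = -6 + 11 = 5$)
$G{\left(q \right)} = \frac{2}{5}$ ($G{\left(q \right)} = \frac{2}{5} + \frac{0}{-2} = 2 \cdot \frac{1}{5} + 0 \left(- \frac{1}{2}\right) = \frac{2}{5} + 0 = \frac{2}{5}$)
$a{\left(H \right)} = \frac{2}{5}$
$u{\left(x,F \right)} = - 10 F$
$Q = -4103$
$Q - u{\left(a{\left(4 \right)},-59 \right)} = -4103 - \left(-10\right) \left(-59\right) = -4103 - 590 = -4693$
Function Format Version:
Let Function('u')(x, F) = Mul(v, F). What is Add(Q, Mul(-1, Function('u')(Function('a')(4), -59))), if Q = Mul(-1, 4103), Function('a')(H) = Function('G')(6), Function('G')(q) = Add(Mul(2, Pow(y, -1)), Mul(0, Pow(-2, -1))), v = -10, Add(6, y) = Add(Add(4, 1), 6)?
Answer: -4693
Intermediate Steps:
y = 5 (y = Add(-6, Add(Add(4, 1), 6)) = Add(-6, Add(5, 6)) = Add(-6, 11) = 5)
Function('G')(q) = Rational(2, 5) (Function('G')(q) = Add(Mul(2, Pow(5, -1)), Mul(0, Pow(-2, -1))) = Add(Mul(2, Rational(1, 5)), Mul(0, Rational(-1, 2))) = Add(Rational(2, 5), 0) = Rational(2, 5))
Function('a')(H) = Rational(2, 5)
Function('u')(x, F) = Mul(-10, F)
Q = -4103
Add(Q, Mul(-1, Function('u')(Function('a')(4), -59))) = Add(-4103, Mul(-1, Mul(-10, -59))) = Add(-4103, Mul(-1, 590)) = Add(-4103, -590) = -4693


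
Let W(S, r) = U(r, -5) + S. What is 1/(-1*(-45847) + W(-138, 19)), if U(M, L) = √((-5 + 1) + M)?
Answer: 45709/2089312666 - √15/2089312666 ≈ 2.1876e-5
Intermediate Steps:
U(M, L) = √(-4 + M)
W(S, r) = S + √(-4 + r) (W(S, r) = √(-4 + r) + S = S + √(-4 + r))
1/(-1*(-45847) + W(-138, 19)) = 1/(-1*(-45847) + (-138 + √(-4 + 19))) = 1/(45847 + (-138 + √15)) = 1/(45709 + √15)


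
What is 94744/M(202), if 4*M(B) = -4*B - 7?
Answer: -378976/815 ≈ -465.00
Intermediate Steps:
M(B) = -7/4 - B (M(B) = (-4*B - 7)/4 = (-7 - 4*B)/4 = -7/4 - B)
94744/M(202) = 94744/(-7/4 - 1*202) = 94744/(-7/4 - 202) = 94744/(-815/4) = 94744*(-4/815) = -378976/815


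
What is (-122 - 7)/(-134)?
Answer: 129/134 ≈ 0.96269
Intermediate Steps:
(-122 - 7)/(-134) = -129*(-1/134) = 129/134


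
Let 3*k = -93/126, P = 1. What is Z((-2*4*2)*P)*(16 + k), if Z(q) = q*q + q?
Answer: 79400/21 ≈ 3781.0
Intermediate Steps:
Z(q) = q + q² (Z(q) = q² + q = q + q²)
k = -31/126 (k = (-93/126)/3 = (-93*1/126)/3 = (⅓)*(-31/42) = -31/126 ≈ -0.24603)
Z((-2*4*2)*P)*(16 + k) = (((-2*4*2)*1)*(1 + (-2*4*2)*1))*(16 - 31/126) = ((-8*2*1)*(1 - 8*2*1))*(1985/126) = ((-16*1)*(1 - 16*1))*(1985/126) = -16*(1 - 16)*(1985/126) = -16*(-15)*(1985/126) = 240*(1985/126) = 79400/21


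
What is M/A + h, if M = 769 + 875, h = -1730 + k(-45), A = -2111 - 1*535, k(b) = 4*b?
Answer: -842584/441 ≈ -1910.6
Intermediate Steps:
A = -2646 (A = -2111 - 535 = -2646)
h = -1910 (h = -1730 + 4*(-45) = -1730 - 180 = -1910)
M = 1644
M/A + h = 1644/(-2646) - 1910 = 1644*(-1/2646) - 1910 = -274/441 - 1910 = -842584/441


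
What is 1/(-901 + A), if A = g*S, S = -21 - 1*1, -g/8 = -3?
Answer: -1/1429 ≈ -0.00069979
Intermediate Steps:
g = 24 (g = -8*(-3) = 24)
S = -22 (S = -21 - 1 = -22)
A = -528 (A = 24*(-22) = -528)
1/(-901 + A) = 1/(-901 - 528) = 1/(-1429) = -1/1429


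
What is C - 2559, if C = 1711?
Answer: -848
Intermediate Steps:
C - 2559 = 1711 - 2559 = -848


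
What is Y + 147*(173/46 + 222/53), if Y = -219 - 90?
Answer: 2095665/2438 ≈ 859.58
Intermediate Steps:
Y = -309
Y + 147*(173/46 + 222/53) = -309 + 147*(173/46 + 222/53) = -309 + 147*(19381/2438) = -309 + 2849007/2438 = 2095665/2438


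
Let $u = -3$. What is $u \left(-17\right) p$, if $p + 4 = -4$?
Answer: $-408$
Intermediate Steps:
$p = -8$ ($p = -4 - 4 = -8$)
$u \left(-17\right) p = \left(-3\right) \left(-17\right) \left(-8\right) = 51 \left(-8\right) = -408$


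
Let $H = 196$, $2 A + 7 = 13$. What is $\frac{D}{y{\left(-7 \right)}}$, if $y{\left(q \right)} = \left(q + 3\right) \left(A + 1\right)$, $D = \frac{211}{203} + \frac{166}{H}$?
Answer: $- \frac{5361}{45472} \approx -0.1179$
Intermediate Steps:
$A = 3$ ($A = - \frac{7}{2} + \frac{1}{2} \cdot 13 = - \frac{7}{2} + \frac{13}{2} = 3$)
$D = \frac{5361}{2842}$ ($D = \frac{211}{203} + \frac{166}{196} = 211 \cdot \frac{1}{203} + 166 \cdot \frac{1}{196} = \frac{211}{203} + \frac{83}{98} = \frac{5361}{2842} \approx 1.8863$)
$y{\left(q \right)} = 12 + 4 q$ ($y{\left(q \right)} = \left(q + 3\right) \left(3 + 1\right) = \left(3 + q\right) 4 = 12 + 4 q$)
$\frac{D}{y{\left(-7 \right)}} = \frac{5361}{2842 \left(12 + 4 \left(-7\right)\right)} = \frac{5361}{2842 \left(12 - 28\right)} = \frac{5361}{2842 \left(-16\right)} = \frac{5361}{2842} \left(- \frac{1}{16}\right) = - \frac{5361}{45472}$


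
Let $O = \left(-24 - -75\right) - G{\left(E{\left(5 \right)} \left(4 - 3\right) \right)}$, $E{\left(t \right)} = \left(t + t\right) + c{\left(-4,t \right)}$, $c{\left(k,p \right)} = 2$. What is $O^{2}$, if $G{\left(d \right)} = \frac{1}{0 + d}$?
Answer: $\frac{373321}{144} \approx 2592.5$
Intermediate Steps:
$E{\left(t \right)} = 2 + 2 t$ ($E{\left(t \right)} = \left(t + t\right) + 2 = 2 t + 2 = 2 + 2 t$)
$G{\left(d \right)} = \frac{1}{d}$
$O = \frac{611}{12}$ ($O = \left(-24 - -75\right) - \frac{1}{\left(2 + 2 \cdot 5\right) \left(4 - 3\right)} = \left(-24 + 75\right) - \frac{1}{\left(2 + 10\right) 1} = 51 - \frac{1}{12 \cdot 1} = 51 - \frac{1}{12} = \frac{611}{12} \approx 50.917$)
$O^{2} = \left(\frac{611}{12}\right)^{2} = \frac{373321}{144}$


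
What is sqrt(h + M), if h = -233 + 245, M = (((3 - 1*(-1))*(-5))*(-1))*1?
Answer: 4*sqrt(2) ≈ 5.6569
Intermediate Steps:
M = 20 (M = (((3 + 1)*(-5))*(-1))*1 = ((4*(-5))*(-1))*1 = -20*(-1)*1 = 20*1 = 20)
h = 12
sqrt(h + M) = sqrt(12 + 20) = sqrt(32) = 4*sqrt(2)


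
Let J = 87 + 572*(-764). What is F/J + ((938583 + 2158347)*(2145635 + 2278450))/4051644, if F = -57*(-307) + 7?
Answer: 997715030822267531/295041391354 ≈ 3.3816e+6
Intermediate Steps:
J = -436921 (J = 87 - 437008 = -436921)
F = 17506 (F = 17499 + 7 = 17506)
F/J + ((938583 + 2158347)*(2145635 + 2278450))/4051644 = 17506/(-436921) + ((938583 + 2158347)*(2145635 + 2278450))/4051644 = 17506*(-1/436921) + (3096930*4424085)*(1/4051644) = -17506/436921 + 13701081559050*(1/4051644) = -17506/436921 + 2283513593175/675274 = 997715030822267531/295041391354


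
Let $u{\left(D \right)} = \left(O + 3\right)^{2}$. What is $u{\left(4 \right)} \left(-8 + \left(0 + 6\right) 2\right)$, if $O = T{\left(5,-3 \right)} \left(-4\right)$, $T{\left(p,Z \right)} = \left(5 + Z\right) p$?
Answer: $5476$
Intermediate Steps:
$T{\left(p,Z \right)} = p \left(5 + Z\right)$
$O = -40$ ($O = 5 \left(5 - 3\right) \left(-4\right) = 5 \cdot 2 \left(-4\right) = 10 \left(-4\right) = -40$)
$u{\left(D \right)} = 1369$ ($u{\left(D \right)} = \left(-40 + 3\right)^{2} = \left(-37\right)^{2} = 1369$)
$u{\left(4 \right)} \left(-8 + \left(0 + 6\right) 2\right) = 1369 \left(-8 + \left(0 + 6\right) 2\right) = 1369 \left(-8 + 6 \cdot 2\right) = 1369 \left(-8 + 12\right) = 1369 \cdot 4 = 5476$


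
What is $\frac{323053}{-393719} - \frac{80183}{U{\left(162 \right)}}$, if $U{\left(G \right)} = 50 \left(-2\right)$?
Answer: $\frac{31537265277}{39371900} \approx 801.01$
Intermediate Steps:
$U{\left(G \right)} = -100$
$\frac{323053}{-393719} - \frac{80183}{U{\left(162 \right)}} = \frac{323053}{-393719} - \frac{80183}{-100} = 323053 \left(- \frac{1}{393719}\right) - - \frac{80183}{100} = - \frac{323053}{393719} + \frac{80183}{100} = \frac{31537265277}{39371900}$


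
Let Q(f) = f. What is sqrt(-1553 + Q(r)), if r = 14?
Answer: 9*I*sqrt(19) ≈ 39.23*I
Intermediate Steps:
sqrt(-1553 + Q(r)) = sqrt(-1553 + 14) = sqrt(-1539) = 9*I*sqrt(19)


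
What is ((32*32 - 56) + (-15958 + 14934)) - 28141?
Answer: -28197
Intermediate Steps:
((32*32 - 56) + (-15958 + 14934)) - 28141 = ((1024 - 56) - 1024) - 28141 = (968 - 1024) - 28141 = -56 - 28141 = -28197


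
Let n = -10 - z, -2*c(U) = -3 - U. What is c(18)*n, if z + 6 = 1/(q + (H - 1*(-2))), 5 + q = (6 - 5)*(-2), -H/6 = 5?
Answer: -417/10 ≈ -41.700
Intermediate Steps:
H = -30 (H = -6*5 = -30)
c(U) = 3/2 + U/2 (c(U) = -(-3 - U)/2 = 3/2 + U/2)
q = -7 (q = -5 + (6 - 5)*(-2) = -5 + 1*(-2) = -5 - 2 = -7)
z = -211/35 (z = -6 + 1/(-7 + (-30 - 1*(-2))) = -6 + 1/(-7 + (-30 + 2)) = -6 + 1/(-7 - 28) = -6 + 1/(-35) = -6 - 1/35 = -211/35 ≈ -6.0286)
n = -139/35 (n = -10 - 1*(-211/35) = -10 + 211/35 = -139/35 ≈ -3.9714)
c(18)*n = (3/2 + (½)*18)*(-139/35) = (3/2 + 9)*(-139/35) = (21/2)*(-139/35) = -417/10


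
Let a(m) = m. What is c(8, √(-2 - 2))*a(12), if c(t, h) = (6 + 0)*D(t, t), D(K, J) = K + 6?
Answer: 1008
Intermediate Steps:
D(K, J) = 6 + K
c(t, h) = 36 + 6*t (c(t, h) = (6 + 0)*(6 + t) = 6*(6 + t) = 36 + 6*t)
c(8, √(-2 - 2))*a(12) = (36 + 6*8)*12 = (36 + 48)*12 = 84*12 = 1008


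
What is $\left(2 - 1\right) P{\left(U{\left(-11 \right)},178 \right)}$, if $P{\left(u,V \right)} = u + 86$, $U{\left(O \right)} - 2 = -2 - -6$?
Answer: $92$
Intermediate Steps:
$U{\left(O \right)} = 6$ ($U{\left(O \right)} = 2 - -4 = 2 + \left(-2 + 6\right) = 2 + 4 = 6$)
$P{\left(u,V \right)} = 86 + u$
$\left(2 - 1\right) P{\left(U{\left(-11 \right)},178 \right)} = \left(2 - 1\right) \left(86 + 6\right) = \left(2 - 1\right) 92 = 1 \cdot 92 = 92$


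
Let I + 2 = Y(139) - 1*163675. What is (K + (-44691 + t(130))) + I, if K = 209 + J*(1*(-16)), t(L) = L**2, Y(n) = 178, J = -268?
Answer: -186793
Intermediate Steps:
I = -163499 (I = -2 + (178 - 1*163675) = -2 + (178 - 163675) = -2 - 163497 = -163499)
K = 4497 (K = 209 - 268*(-16) = 209 + 4288 = 4497)
(K + (-44691 + t(130))) + I = (4497 + (-44691 + 130**2)) - 163499 = (4497 + (-44691 + 16900)) - 163499 = (4497 - 27791) - 163499 = -23294 - 163499 = -186793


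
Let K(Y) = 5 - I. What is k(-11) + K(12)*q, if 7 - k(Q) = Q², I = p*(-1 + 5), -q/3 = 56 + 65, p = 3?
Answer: 2427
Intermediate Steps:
q = -363 (q = -3*(56 + 65) = -3*121 = -363)
I = 12 (I = 3*(-1 + 5) = 3*4 = 12)
k(Q) = 7 - Q²
K(Y) = -7 (K(Y) = 5 - 1*12 = 5 - 12 = -7)
k(-11) + K(12)*q = (7 - 1*(-11)²) - 7*(-363) = (7 - 1*121) + 2541 = (7 - 121) + 2541 = -114 + 2541 = 2427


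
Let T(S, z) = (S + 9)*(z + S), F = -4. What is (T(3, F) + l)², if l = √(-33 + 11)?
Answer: (12 - I*√22)² ≈ 122.0 - 112.57*I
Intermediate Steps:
l = I*√22 (l = √(-22) = I*√22 ≈ 4.6904*I)
T(S, z) = (9 + S)*(S + z)
(T(3, F) + l)² = ((3² + 9*3 + 9*(-4) + 3*(-4)) + I*√22)² = ((9 + 27 - 36 - 12) + I*√22)² = (-12 + I*√22)²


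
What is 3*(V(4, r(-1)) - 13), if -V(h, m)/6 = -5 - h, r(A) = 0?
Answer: 123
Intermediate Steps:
V(h, m) = 30 + 6*h (V(h, m) = -6*(-5 - h) = 30 + 6*h)
3*(V(4, r(-1)) - 13) = 3*((30 + 6*4) - 13) = 3*((30 + 24) - 13) = 3*(54 - 13) = 3*41 = 123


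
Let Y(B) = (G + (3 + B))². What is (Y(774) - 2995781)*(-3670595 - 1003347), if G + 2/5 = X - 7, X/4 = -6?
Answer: 285094294834622/25 ≈ 1.1404e+13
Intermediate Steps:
X = -24 (X = 4*(-6) = -24)
G = -157/5 (G = -⅖ + (-24 - 7) = -⅖ - 31 = -157/5 ≈ -31.400)
Y(B) = (-142/5 + B)² (Y(B) = (-157/5 + (3 + B))² = (-142/5 + B)²)
(Y(774) - 2995781)*(-3670595 - 1003347) = ((-142 + 5*774)²/25 - 2995781)*(-3670595 - 1003347) = ((-142 + 3870)²/25 - 2995781)*(-4673942) = ((1/25)*3728² - 2995781)*(-4673942) = ((1/25)*13897984 - 2995781)*(-4673942) = (13897984/25 - 2995781)*(-4673942) = -60996541/25*(-4673942) = 285094294834622/25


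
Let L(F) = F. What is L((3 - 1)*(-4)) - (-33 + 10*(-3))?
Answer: 55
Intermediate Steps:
L((3 - 1)*(-4)) - (-33 + 10*(-3)) = (3 - 1)*(-4) - (-33 + 10*(-3)) = 2*(-4) - (-33 - 30) = -8 - 1*(-63) = -8 + 63 = 55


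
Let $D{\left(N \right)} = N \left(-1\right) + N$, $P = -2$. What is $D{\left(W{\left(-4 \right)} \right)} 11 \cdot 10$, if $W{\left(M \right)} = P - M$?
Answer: $0$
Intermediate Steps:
$W{\left(M \right)} = -2 - M$
$D{\left(N \right)} = 0$ ($D{\left(N \right)} = - N + N = 0$)
$D{\left(W{\left(-4 \right)} \right)} 11 \cdot 10 = 0 \cdot 11 \cdot 10 = 0 \cdot 10 = 0$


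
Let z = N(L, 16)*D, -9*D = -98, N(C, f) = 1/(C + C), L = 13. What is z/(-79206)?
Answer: -49/9267102 ≈ -5.2875e-6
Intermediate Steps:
N(C, f) = 1/(2*C)
D = 98/9 (D = -⅑*(-98) = 98/9 ≈ 10.889)
z = 49/117 (z = ((½)/13)*(98/9) = ((½)*(1/13))*(98/9) = (1/26)*(98/9) = 49/117 ≈ 0.41880)
z/(-79206) = (49/117)/(-79206) = (49/117)*(-1/79206) = -49/9267102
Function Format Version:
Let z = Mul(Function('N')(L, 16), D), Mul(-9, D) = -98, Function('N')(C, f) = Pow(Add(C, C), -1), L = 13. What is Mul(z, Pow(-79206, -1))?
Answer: Rational(-49, 9267102) ≈ -5.2875e-6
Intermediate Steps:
Function('N')(C, f) = Mul(Rational(1, 2), Pow(C, -1)) (Function('N')(C, f) = Pow(Mul(2, C), -1) = Mul(Rational(1, 2), Pow(C, -1)))
D = Rational(98, 9) (D = Mul(Rational(-1, 9), -98) = Rational(98, 9) ≈ 10.889)
z = Rational(49, 117) (z = Mul(Mul(Rational(1, 2), Pow(13, -1)), Rational(98, 9)) = Mul(Mul(Rational(1, 2), Rational(1, 13)), Rational(98, 9)) = Mul(Rational(1, 26), Rational(98, 9)) = Rational(49, 117) ≈ 0.41880)
Mul(z, Pow(-79206, -1)) = Mul(Rational(49, 117), Pow(-79206, -1)) = Mul(Rational(49, 117), Rational(-1, 79206)) = Rational(-49, 9267102)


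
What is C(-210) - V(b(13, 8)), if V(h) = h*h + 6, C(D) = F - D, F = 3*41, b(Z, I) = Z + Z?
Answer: -349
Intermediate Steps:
b(Z, I) = 2*Z
F = 123
C(D) = 123 - D
V(h) = 6 + h**2 (V(h) = h**2 + 6 = 6 + h**2)
C(-210) - V(b(13, 8)) = (123 - 1*(-210)) - (6 + (2*13)**2) = (123 + 210) - (6 + 26**2) = 333 - (6 + 676) = 333 - 1*682 = 333 - 682 = -349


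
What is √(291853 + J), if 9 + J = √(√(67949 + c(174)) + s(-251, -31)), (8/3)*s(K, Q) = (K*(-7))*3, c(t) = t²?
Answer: √(1167376 + √2*√(15813 + 40*√3929))/2 ≈ 540.27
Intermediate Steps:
s(K, Q) = -63*K/8 (s(K, Q) = 3*((K*(-7))*3)/8 = 3*(-7*K*3)/8 = 3*(-21*K)/8 = -63*K/8)
J = -9 + √(15813/8 + 5*√3929) (J = -9 + √(√(67949 + 174²) - 63/8*(-251)) = -9 + √(√(67949 + 30276) + 15813/8) = -9 + √(√98225 + 15813/8) = -9 + √(5*√3929 + 15813/8) = -9 + √(15813/8 + 5*√3929) ≈ 38.854)
√(291853 + J) = √(291853 + (-9 + √(31626 + 80*√3929)/4)) = √(291844 + √(31626 + 80*√3929)/4)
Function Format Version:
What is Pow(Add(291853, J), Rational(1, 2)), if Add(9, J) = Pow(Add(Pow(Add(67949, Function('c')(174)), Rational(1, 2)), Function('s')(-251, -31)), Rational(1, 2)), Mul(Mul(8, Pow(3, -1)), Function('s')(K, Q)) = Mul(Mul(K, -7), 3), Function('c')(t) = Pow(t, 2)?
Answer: Mul(Rational(1, 2), Pow(Add(1167376, Mul(Pow(2, Rational(1, 2)), Pow(Add(15813, Mul(40, Pow(3929, Rational(1, 2)))), Rational(1, 2)))), Rational(1, 2))) ≈ 540.27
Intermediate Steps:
Function('s')(K, Q) = Mul(Rational(-63, 8), K) (Function('s')(K, Q) = Mul(Rational(3, 8), Mul(Mul(K, -7), 3)) = Mul(Rational(3, 8), Mul(Mul(-7, K), 3)) = Mul(Rational(3, 8), Mul(-21, K)) = Mul(Rational(-63, 8), K))
J = Add(-9, Pow(Add(Rational(15813, 8), Mul(5, Pow(3929, Rational(1, 2)))), Rational(1, 2))) (J = Add(-9, Pow(Add(Pow(Add(67949, Pow(174, 2)), Rational(1, 2)), Mul(Rational(-63, 8), -251)), Rational(1, 2))) = Add(-9, Pow(Add(Pow(Add(67949, 30276), Rational(1, 2)), Rational(15813, 8)), Rational(1, 2))) = Add(-9, Pow(Add(Pow(98225, Rational(1, 2)), Rational(15813, 8)), Rational(1, 2))) = Add(-9, Pow(Add(Mul(5, Pow(3929, Rational(1, 2))), Rational(15813, 8)), Rational(1, 2))) = Add(-9, Pow(Add(Rational(15813, 8), Mul(5, Pow(3929, Rational(1, 2)))), Rational(1, 2))) ≈ 38.854)
Pow(Add(291853, J), Rational(1, 2)) = Pow(Add(291853, Add(-9, Mul(Rational(1, 4), Pow(Add(31626, Mul(80, Pow(3929, Rational(1, 2)))), Rational(1, 2))))), Rational(1, 2)) = Pow(Add(291844, Mul(Rational(1, 4), Pow(Add(31626, Mul(80, Pow(3929, Rational(1, 2)))), Rational(1, 2)))), Rational(1, 2))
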